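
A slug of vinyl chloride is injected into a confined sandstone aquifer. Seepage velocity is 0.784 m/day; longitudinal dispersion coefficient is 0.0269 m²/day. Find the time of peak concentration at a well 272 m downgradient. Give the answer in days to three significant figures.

For the 1D instantaneous-source solution, setting ∂C/∂t = 0 at fixed x gives v²t² + 2Dt − x² = 0, so t = (√(D² + v²x²) − D)/v².
√(D² + v²x²) = √(0.0269² + 0.784² × 272²) = 213.2; v² = 0.614656.
t = (213.2 − 0.0269)/0.614656 = 347 days (vs. the pure-advection estimate x/v = 347 d).

347 days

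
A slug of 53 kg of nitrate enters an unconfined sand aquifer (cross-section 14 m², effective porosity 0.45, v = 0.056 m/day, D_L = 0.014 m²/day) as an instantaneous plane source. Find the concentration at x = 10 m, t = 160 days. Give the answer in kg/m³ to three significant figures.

1.41 kg/m³

For an instantaneous plane source, C(x,t) = M/(n_e·A·√(4πDt)) · exp(−(x−vt)²/(4Dt)), with n_e·A the pore (flow) area.
Plume center vt = 0.056 × 160 = 8.96 m, so the well at 10 m is 1.04 m downgradient of the peak.
√(4πDt) = 5.306 m, giving peak height M/(n_e·A·√(4πDt)) = 53/(0.45 × 14 × 5.306) = 1.586 kg/m³.
(x−vt)²/(4Dt) = (1.04)²/(4 × 0.014 × 160) = 0.1207; exp(−0.1207) = 0.8863.
C = 1.586 × 0.8863 = 1.41 kg/m³.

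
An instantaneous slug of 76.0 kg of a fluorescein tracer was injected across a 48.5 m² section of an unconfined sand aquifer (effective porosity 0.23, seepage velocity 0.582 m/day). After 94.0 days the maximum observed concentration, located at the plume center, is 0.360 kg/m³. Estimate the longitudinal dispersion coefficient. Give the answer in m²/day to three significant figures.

0.303 m²/day

At the plume center C_max = M/(n_e·A·√(4πDt)), so D = M²/(4πt·(n_e·A·C_max)²).
n_e·A·C_max = 0.23 × 48.5 × 0.360 = 4.016 kg/m.
D = 76.0²/(4π × 94.0 × 4.016²) = 0.303 m²/day.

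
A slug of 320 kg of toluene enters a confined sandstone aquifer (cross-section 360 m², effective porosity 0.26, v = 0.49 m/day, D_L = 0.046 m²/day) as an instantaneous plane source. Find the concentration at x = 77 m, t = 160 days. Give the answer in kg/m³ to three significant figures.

0.333 kg/m³

For an instantaneous plane source, C(x,t) = M/(n_e·A·√(4πDt)) · exp(−(x−vt)²/(4Dt)), with n_e·A the pore (flow) area.
Plume center vt = 0.49 × 160 = 78.4 m, so the well at 77 m is 1.4 m upgradient of the peak.
√(4πDt) = 9.617 m, giving peak height M/(n_e·A·√(4πDt)) = 320/(0.26 × 360 × 9.617) = 0.3555 kg/m³.
(x−vt)²/(4Dt) = (-1.4)²/(4 × 0.046 × 160) = 0.06658; exp(−0.06658) = 0.9356.
C = 0.3555 × 0.9356 = 0.333 kg/m³.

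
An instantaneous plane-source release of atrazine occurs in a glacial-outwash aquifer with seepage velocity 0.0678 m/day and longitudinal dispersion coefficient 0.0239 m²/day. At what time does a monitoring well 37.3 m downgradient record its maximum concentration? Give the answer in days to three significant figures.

For the 1D instantaneous-source solution, setting ∂C/∂t = 0 at fixed x gives v²t² + 2Dt − x² = 0, so t = (√(D² + v²x²) − D)/v².
√(D² + v²x²) = √(0.0239² + 0.0678² × 37.3²) = 2.529; v² = 0.00459684.
t = (2.529 − 0.0239)/0.00459684 = 545 days (vs. the pure-advection estimate x/v = 550 d).

545 days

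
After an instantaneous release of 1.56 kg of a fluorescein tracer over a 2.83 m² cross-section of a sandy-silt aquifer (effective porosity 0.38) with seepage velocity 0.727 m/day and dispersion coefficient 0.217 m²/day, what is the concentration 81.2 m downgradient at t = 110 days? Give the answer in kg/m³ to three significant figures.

0.0824 kg/m³

For an instantaneous plane source, C(x,t) = M/(n_e·A·√(4πDt)) · exp(−(x−vt)²/(4Dt)), with n_e·A the pore (flow) area.
Plume center vt = 0.727 × 110 = 79.97 m, so the well at 81.2 m is 1.23 m downgradient of the peak.
√(4πDt) = 17.32 m, giving peak height M/(n_e·A·√(4πDt)) = 1.56/(0.38 × 2.83 × 17.32) = 0.08375 kg/m³.
(x−vt)²/(4Dt) = (1.23)²/(4 × 0.217 × 110) = 0.01585; exp(−0.01585) = 0.9843.
C = 0.08375 × 0.9843 = 0.0824 kg/m³.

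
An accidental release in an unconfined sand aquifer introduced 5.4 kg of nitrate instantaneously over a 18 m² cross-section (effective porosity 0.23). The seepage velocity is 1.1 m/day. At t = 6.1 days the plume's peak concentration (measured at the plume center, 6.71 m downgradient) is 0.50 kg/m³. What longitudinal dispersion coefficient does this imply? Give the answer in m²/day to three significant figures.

0.0888 m²/day

At the plume center C_max = M/(n_e·A·√(4πDt)), so D = M²/(4πt·(n_e·A·C_max)²).
n_e·A·C_max = 0.23 × 18 × 0.50 = 2.070 kg/m.
D = 5.4²/(4π × 6.1 × 2.070²) = 0.0888 m²/day.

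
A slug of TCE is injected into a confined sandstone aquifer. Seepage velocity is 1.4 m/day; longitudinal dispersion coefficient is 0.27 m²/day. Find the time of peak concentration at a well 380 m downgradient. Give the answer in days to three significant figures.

271 days

For the 1D instantaneous-source solution, setting ∂C/∂t = 0 at fixed x gives v²t² + 2Dt − x² = 0, so t = (√(D² + v²x²) − D)/v².
√(D² + v²x²) = √(0.27² + 1.4² × 380²) = 532.0; v² = 1.96.
t = (532.0 − 0.27)/1.96 = 271 days (vs. the pure-advection estimate x/v = 271 d).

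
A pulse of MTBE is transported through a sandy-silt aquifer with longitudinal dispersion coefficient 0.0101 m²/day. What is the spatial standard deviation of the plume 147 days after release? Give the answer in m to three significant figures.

Dispersive spreading gives a Gaussian with σ² = 2Dt; advection only shifts the center.
σ = √(2 × 0.0101 × 147) = 1.72 m.

1.72 m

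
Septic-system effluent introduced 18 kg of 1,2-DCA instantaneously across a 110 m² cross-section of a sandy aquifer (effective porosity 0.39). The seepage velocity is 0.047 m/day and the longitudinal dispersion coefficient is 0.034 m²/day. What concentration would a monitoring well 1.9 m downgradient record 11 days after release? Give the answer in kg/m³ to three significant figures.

0.0539 kg/m³

For an instantaneous plane source, C(x,t) = M/(n_e·A·√(4πDt)) · exp(−(x−vt)²/(4Dt)), with n_e·A the pore (flow) area.
Plume center vt = 0.047 × 11 = 0.517 m, so the well at 1.9 m is 1.383 m downgradient of the peak.
√(4πDt) = 2.168 m, giving peak height M/(n_e·A·√(4πDt)) = 18/(0.39 × 110 × 2.168) = 0.1935 kg/m³.
(x−vt)²/(4Dt) = (1.383)²/(4 × 0.034 × 11) = 1.279; exp(−1.279) = 0.2783.
C = 0.1935 × 0.2783 = 0.0539 kg/m³.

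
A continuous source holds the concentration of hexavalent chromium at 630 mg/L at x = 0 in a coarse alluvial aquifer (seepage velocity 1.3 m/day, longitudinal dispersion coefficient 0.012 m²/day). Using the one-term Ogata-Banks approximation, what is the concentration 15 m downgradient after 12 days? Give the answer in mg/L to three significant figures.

For a continuous step input, C/C₀ ≈ ½·erfc((x−vt)/(2√(Dt))).
vt = 1.3 × 12 = 15.6 m and 2√(Dt) = 2√(0.012 × 12) = 0.7589 m.
Argument (x−vt)/(2√(Dt)) = (15 − 15.6)/0.7589 = -0.7906; ½·erfc(-0.7906) = 0.8682.
C = 630 × 0.8682 = 547 mg/L.

547 mg/L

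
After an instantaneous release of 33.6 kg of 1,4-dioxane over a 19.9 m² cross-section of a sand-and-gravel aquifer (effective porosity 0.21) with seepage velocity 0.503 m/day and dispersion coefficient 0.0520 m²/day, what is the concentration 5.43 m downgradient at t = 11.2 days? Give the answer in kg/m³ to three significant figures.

For an instantaneous plane source, C(x,t) = M/(n_e·A·√(4πDt)) · exp(−(x−vt)²/(4Dt)), with n_e·A the pore (flow) area.
Plume center vt = 0.503 × 11.2 = 5.6336 m, so the well at 5.43 m is 0.2036 m upgradient of the peak.
√(4πDt) = 2.705 m, giving peak height M/(n_e·A·√(4πDt)) = 33.6/(0.21 × 19.9 × 2.705) = 2.972 kg/m³.
(x−vt)²/(4Dt) = (-0.2036)²/(4 × 0.0520 × 11.2) = 0.01779; exp(−0.01779) = 0.9824.
C = 2.972 × 0.9824 = 2.92 kg/m³.

2.92 kg/m³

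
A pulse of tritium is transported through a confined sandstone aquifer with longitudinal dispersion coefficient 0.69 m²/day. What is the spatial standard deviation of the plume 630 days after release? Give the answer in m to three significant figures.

Dispersive spreading gives a Gaussian with σ² = 2Dt; advection only shifts the center.
σ = √(2 × 0.69 × 630) = 29.5 m.

29.5 m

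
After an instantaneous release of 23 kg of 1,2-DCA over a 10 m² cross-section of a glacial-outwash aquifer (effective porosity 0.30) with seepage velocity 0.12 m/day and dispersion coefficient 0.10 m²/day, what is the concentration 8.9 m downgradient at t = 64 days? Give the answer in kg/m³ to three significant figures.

For an instantaneous plane source, C(x,t) = M/(n_e·A·√(4πDt)) · exp(−(x−vt)²/(4Dt)), with n_e·A the pore (flow) area.
Plume center vt = 0.12 × 64 = 7.68 m, so the well at 8.9 m is 1.22 m downgradient of the peak.
√(4πDt) = 8.968 m, giving peak height M/(n_e·A·√(4πDt)) = 23/(0.30 × 10 × 8.968) = 0.8549 kg/m³.
(x−vt)²/(4Dt) = (1.22)²/(4 × 0.10 × 64) = 0.05814; exp(−0.05814) = 0.9435.
C = 0.8549 × 0.9435 = 0.807 kg/m³.

0.807 kg/m³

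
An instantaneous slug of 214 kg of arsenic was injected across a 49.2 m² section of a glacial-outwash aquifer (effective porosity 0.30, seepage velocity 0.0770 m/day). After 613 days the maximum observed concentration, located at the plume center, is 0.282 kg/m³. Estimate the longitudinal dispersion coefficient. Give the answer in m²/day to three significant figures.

At the plume center C_max = M/(n_e·A·√(4πDt)), so D = M²/(4πt·(n_e·A·C_max)²).
n_e·A·C_max = 0.30 × 49.2 × 0.282 = 4.162 kg/m.
D = 214²/(4π × 613 × 4.162²) = 0.343 m²/day.

0.343 m²/day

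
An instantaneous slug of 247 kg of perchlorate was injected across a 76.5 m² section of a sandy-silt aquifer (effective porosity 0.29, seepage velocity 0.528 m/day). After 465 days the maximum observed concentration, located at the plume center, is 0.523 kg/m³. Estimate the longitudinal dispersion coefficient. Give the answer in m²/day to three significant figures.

At the plume center C_max = M/(n_e·A·√(4πDt)), so D = M²/(4πt·(n_e·A·C_max)²).
n_e·A·C_max = 0.29 × 76.5 × 0.523 = 11.60 kg/m.
D = 247²/(4π × 465 × 11.60²) = 0.0776 m²/day.

0.0776 m²/day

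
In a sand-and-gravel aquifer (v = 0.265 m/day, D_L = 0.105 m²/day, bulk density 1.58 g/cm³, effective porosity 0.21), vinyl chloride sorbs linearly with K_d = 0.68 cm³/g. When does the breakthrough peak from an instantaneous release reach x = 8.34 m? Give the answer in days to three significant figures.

184 days

Retardation factor R = 1 + ρ_b·K_d/n = 1 + 1.58 × 0.68/0.21 = 6.116.
Sorption retards both mechanisms: v_R = v/R = 0.04333 m/day, D_R = D/R = 0.01717 m²/day.
Peak time from v_R²t² + 2D_R t − x² = 0: t = (√(D_R² + v_R²x²) − D_R)/v_R².
√(D_R² + v_R²x²) = √(0.01717² + 0.04333² × 8.34²) = 0.3618; v_R² = 0.001877.
t = (0.3618 − 0.01717)/0.001877 = 184 days.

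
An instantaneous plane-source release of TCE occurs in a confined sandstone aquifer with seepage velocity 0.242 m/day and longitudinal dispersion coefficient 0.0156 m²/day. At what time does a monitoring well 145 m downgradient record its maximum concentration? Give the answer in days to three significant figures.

For the 1D instantaneous-source solution, setting ∂C/∂t = 0 at fixed x gives v²t² + 2Dt − x² = 0, so t = (√(D² + v²x²) − D)/v².
√(D² + v²x²) = √(0.0156² + 0.242² × 145²) = 35.09; v² = 0.058564.
t = (35.09 − 0.0156)/0.058564 = 599 days (vs. the pure-advection estimate x/v = 599 d).

599 days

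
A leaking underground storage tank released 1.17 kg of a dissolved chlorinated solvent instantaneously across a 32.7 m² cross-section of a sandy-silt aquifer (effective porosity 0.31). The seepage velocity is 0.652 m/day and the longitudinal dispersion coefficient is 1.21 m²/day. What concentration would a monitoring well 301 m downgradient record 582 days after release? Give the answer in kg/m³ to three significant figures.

0.000138 kg/m³

For an instantaneous plane source, C(x,t) = M/(n_e·A·√(4πDt)) · exp(−(x−vt)²/(4Dt)), with n_e·A the pore (flow) area.
Plume center vt = 0.652 × 582 = 379.464 m, so the well at 301 m is 78.464 m upgradient of the peak.
√(4πDt) = 94.07 m, giving peak height M/(n_e·A·√(4πDt)) = 1.17/(0.31 × 32.7 × 94.07) = 0.001227 kg/m³.
(x−vt)²/(4Dt) = (-78.464)²/(4 × 1.21 × 582) = 2.186; exp(−2.186) = 0.1124.
C = 0.001227 × 0.1124 = 0.000138 kg/m³.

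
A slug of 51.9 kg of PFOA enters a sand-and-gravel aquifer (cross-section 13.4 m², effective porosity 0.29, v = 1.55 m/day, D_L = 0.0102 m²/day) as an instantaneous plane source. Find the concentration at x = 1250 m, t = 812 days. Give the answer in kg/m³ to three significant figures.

0.140 kg/m³

For an instantaneous plane source, C(x,t) = M/(n_e·A·√(4πDt)) · exp(−(x−vt)²/(4Dt)), with n_e·A the pore (flow) area.
Plume center vt = 1.55 × 812 = 1258.6 m, so the well at 1250 m is 8.6 m upgradient of the peak.
√(4πDt) = 10.20 m, giving peak height M/(n_e·A·√(4πDt)) = 51.9/(0.29 × 13.4 × 10.20) = 1.309 kg/m³.
(x−vt)²/(4Dt) = (-8.6)²/(4 × 0.0102 × 812) = 2.232; exp(−2.232) = 0.1073.
C = 1.309 × 0.1073 = 0.140 kg/m³.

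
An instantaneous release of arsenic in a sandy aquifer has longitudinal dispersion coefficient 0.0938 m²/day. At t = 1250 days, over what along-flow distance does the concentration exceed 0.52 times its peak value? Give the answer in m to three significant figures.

35.0 m

The plume is Gaussian with σ = √(2Dt) = √(2 × 0.0938 × 1250) = 15.31 m.
C/C_peak = exp(−Δx²/(2σ²)) = 0.52 ⇒ Δx = σ·√(−2 ln 0.52) = 15.31 × 1.144 = 17.51 m.
Width = 2Δx = 35.0 m.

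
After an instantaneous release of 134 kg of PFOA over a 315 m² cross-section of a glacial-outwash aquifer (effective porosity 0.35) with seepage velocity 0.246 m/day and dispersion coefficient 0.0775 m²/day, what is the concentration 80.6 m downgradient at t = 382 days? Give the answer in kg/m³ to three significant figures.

For an instantaneous plane source, C(x,t) = M/(n_e·A·√(4πDt)) · exp(−(x−vt)²/(4Dt)), with n_e·A the pore (flow) area.
Plume center vt = 0.246 × 382 = 93.972 m, so the well at 80.6 m is 13.372 m upgradient of the peak.
√(4πDt) = 19.29 m, giving peak height M/(n_e·A·√(4πDt)) = 134/(0.35 × 315 × 19.29) = 0.06301 kg/m³.
(x−vt)²/(4Dt) = (-13.372)²/(4 × 0.0775 × 382) = 1.510; exp(−1.510) = 0.2209.
C = 0.06301 × 0.2209 = 0.0139 kg/m³.

0.0139 kg/m³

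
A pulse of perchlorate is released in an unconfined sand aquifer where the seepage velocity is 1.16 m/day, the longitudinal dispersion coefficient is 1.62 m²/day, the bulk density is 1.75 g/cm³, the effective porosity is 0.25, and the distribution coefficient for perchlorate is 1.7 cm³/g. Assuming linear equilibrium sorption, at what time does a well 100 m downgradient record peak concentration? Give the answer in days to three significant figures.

Retardation factor R = 1 + ρ_b·K_d/n = 1 + 1.75 × 1.7/0.25 = 12.90.
Sorption retards both mechanisms: v_R = v/R = 0.08992 m/day, D_R = D/R = 0.1256 m²/day.
Peak time from v_R²t² + 2D_R t − x² = 0: t = (√(D_R² + v_R²x²) − D_R)/v_R².
√(D_R² + v_R²x²) = √(0.1256² + 0.08992² × 100²) = 8.993; v_R² = 0.008086.
t = (8.993 − 0.1256)/0.008086 = 1100 days.

1100 days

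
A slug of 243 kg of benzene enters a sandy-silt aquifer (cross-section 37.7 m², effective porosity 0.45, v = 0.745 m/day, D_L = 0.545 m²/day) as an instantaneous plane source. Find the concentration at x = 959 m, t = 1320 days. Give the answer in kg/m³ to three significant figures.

For an instantaneous plane source, C(x,t) = M/(n_e·A·√(4πDt)) · exp(−(x−vt)²/(4Dt)), with n_e·A the pore (flow) area.
Plume center vt = 0.745 × 1320 = 983.4 m, so the well at 959 m is 24.4 m upgradient of the peak.
√(4πDt) = 95.08 m, giving peak height M/(n_e·A·√(4πDt)) = 243/(0.45 × 37.7 × 95.08) = 0.1506 kg/m³.
(x−vt)²/(4Dt) = (-24.4)²/(4 × 0.545 × 1320) = 0.2069; exp(−0.2069) = 0.8131.
C = 0.1506 × 0.8131 = 0.122 kg/m³.

0.122 kg/m³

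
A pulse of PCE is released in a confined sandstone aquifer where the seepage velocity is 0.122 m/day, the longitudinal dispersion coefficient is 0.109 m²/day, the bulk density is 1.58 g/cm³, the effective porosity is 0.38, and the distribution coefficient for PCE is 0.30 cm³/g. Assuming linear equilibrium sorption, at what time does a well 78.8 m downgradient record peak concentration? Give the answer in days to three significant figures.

Retardation factor R = 1 + ρ_b·K_d/n = 1 + 1.58 × 0.30/0.38 = 2.247.
Sorption retards both mechanisms: v_R = v/R = 0.05429 m/day, D_R = D/R = 0.04851 m²/day.
Peak time from v_R²t² + 2D_R t − x² = 0: t = (√(D_R² + v_R²x²) − D_R)/v_R².
√(D_R² + v_R²x²) = √(0.04851² + 0.05429² × 78.8²) = 4.278; v_R² = 0.002947.
t = (4.278 − 0.04851)/0.002947 = 1440 days.

1440 days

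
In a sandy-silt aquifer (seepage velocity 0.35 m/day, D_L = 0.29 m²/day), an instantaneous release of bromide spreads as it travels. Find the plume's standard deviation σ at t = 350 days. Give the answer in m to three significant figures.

14.2 m

Dispersive spreading gives a Gaussian with σ² = 2Dt; advection only shifts the center.
σ = √(2 × 0.29 × 350) = 14.2 m.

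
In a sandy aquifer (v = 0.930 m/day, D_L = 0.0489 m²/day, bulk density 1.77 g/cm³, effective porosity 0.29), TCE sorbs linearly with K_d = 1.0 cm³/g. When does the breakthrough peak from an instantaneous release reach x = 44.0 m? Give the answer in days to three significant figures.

Retardation factor R = 1 + ρ_b·K_d/n = 1 + 1.77 × 1.0/0.29 = 7.103.
Sorption retards both mechanisms: v_R = v/R = 0.1309 m/day, D_R = D/R = 0.006884 m²/day.
Peak time from v_R²t² + 2D_R t − x² = 0: t = (√(D_R² + v_R²x²) − D_R)/v_R².
√(D_R² + v_R²x²) = √(0.006884² + 0.1309² × 44.0²) = 5.760; v_R² = 0.01713.
t = (5.760 − 0.006884)/0.01713 = 336 days.

336 days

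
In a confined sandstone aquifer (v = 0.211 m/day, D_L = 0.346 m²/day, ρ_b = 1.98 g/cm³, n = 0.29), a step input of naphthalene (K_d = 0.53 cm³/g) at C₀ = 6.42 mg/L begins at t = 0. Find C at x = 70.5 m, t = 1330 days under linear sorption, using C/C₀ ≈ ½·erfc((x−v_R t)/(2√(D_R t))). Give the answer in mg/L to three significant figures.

Retardation factor R = 1 + ρ_b·K_d/n = 1 + 1.98 × 0.53/0.29 = 4.619.
Sorption retards both mechanisms: v_R = v/R = 0.04568 m/day, D_R = D/R = 0.07491 m²/day.
v_R·t = 0.04568 × 1330 = 60.7544 m; 2√(D_R t) = 19.96 m; argument = (70.5 − 60.7544)/19.96 = 0.4883.
C = C₀ × ½·erfc(0.4883) = 6.42 × 0.2449 = 1.57 mg/L.

1.57 mg/L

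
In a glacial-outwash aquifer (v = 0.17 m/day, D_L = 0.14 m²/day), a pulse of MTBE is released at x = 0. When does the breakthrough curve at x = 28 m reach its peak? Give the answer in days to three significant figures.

160 days

For the 1D instantaneous-source solution, setting ∂C/∂t = 0 at fixed x gives v²t² + 2Dt − x² = 0, so t = (√(D² + v²x²) − D)/v².
√(D² + v²x²) = √(0.14² + 0.17² × 28²) = 4.762; v² = 0.0289.
t = (4.762 − 0.14)/0.0289 = 160 days (vs. the pure-advection estimate x/v = 165 d).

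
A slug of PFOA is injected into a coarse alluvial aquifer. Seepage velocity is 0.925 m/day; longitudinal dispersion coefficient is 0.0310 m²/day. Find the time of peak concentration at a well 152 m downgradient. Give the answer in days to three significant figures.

For the 1D instantaneous-source solution, setting ∂C/∂t = 0 at fixed x gives v²t² + 2Dt − x² = 0, so t = (√(D² + v²x²) − D)/v².
√(D² + v²x²) = √(0.0310² + 0.925² × 152²) = 140.6; v² = 0.855625.
t = (140.6 − 0.0310)/0.855625 = 164 days (vs. the pure-advection estimate x/v = 164 d).

164 days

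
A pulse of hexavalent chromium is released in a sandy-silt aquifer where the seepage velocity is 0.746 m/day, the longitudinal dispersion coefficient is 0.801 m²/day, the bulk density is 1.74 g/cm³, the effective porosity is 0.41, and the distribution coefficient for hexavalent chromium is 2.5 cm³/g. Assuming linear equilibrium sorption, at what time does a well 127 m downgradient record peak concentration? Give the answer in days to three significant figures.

Retardation factor R = 1 + ρ_b·K_d/n = 1 + 1.74 × 2.5/0.41 = 11.61.
Sorption retards both mechanisms: v_R = v/R = 0.06425 m/day, D_R = D/R = 0.06899 m²/day.
Peak time from v_R²t² + 2D_R t − x² = 0: t = (√(D_R² + v_R²x²) − D_R)/v_R².
√(D_R² + v_R²x²) = √(0.06899² + 0.06425² × 127²) = 8.160; v_R² = 0.004128.
t = (8.160 − 0.06899)/0.004128 = 1960 days.

1960 days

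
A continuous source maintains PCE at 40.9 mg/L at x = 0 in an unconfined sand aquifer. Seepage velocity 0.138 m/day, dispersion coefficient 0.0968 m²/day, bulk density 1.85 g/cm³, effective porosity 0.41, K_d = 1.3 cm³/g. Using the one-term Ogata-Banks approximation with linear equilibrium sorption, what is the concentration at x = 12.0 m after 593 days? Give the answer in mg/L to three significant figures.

Retardation factor R = 1 + ρ_b·K_d/n = 1 + 1.85 × 1.3/0.41 = 6.866.
Sorption retards both mechanisms: v_R = v/R = 0.02010 m/day, D_R = D/R = 0.01410 m²/day.
v_R·t = 0.02010 × 593 = 11.9193 m; 2√(D_R t) = 5.783 m; argument = (12.0 − 11.9193)/5.783 = 0.01395.
C = C₀ × ½·erfc(0.01395) = 40.9 × 0.4921 = 20.1 mg/L.

20.1 mg/L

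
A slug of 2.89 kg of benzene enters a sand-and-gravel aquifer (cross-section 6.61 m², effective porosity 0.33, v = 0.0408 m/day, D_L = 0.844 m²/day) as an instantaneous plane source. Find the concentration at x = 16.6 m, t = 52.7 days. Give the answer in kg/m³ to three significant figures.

For an instantaneous plane source, C(x,t) = M/(n_e·A·√(4πDt)) · exp(−(x−vt)²/(4Dt)), with n_e·A the pore (flow) area.
Plume center vt = 0.0408 × 52.7 = 2.15016 m, so the well at 16.6 m is 14.44984 m downgradient of the peak.
√(4πDt) = 23.64 m, giving peak height M/(n_e·A·√(4πDt)) = 2.89/(0.33 × 6.61 × 23.64) = 0.05604 kg/m³.
(x−vt)²/(4Dt) = (14.44984)²/(4 × 0.844 × 52.7) = 1.174; exp(−1.174) = 0.3091.
C = 0.05604 × 0.3091 = 0.0173 kg/m³.

0.0173 kg/m³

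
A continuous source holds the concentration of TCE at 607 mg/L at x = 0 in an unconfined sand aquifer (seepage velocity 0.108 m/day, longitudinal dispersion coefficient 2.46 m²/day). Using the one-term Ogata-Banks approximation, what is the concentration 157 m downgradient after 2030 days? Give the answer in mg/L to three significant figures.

For a continuous step input, C/C₀ ≈ ½·erfc((x−vt)/(2√(Dt))).
vt = 0.108 × 2030 = 219.24 m and 2√(Dt) = 2√(2.46 × 2030) = 141.3 m.
Argument (x−vt)/(2√(Dt)) = (157 − 219.24)/141.3 = -0.4405; ½·erfc(-0.4405) = 0.7333.
C = 607 × 0.7333 = 445 mg/L.

445 mg/L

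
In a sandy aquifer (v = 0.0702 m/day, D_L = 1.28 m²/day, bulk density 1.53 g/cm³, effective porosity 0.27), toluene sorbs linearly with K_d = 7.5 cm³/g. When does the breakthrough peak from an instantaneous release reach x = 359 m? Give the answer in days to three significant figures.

Retardation factor R = 1 + ρ_b·K_d/n = 1 + 1.53 × 7.5/0.27 = 43.50.
Sorption retards both mechanisms: v_R = v/R = 0.001614 m/day, D_R = D/R = 0.02943 m²/day.
Peak time from v_R²t² + 2D_R t − x² = 0: t = (√(D_R² + v_R²x²) − D_R)/v_R².
√(D_R² + v_R²x²) = √(0.02943² + 0.001614² × 359²) = 0.5802; v_R² = 2.605e-06.
t = (0.5802 − 0.02943)/2.605e-06 = 211000 days.

211000 days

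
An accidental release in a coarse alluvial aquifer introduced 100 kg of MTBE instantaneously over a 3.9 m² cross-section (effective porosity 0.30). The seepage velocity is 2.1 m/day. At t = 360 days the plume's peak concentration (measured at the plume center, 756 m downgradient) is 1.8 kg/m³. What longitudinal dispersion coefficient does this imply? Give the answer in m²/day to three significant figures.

At the plume center C_max = M/(n_e·A·√(4πDt)), so D = M²/(4πt·(n_e·A·C_max)²).
n_e·A·C_max = 0.30 × 3.9 × 1.8 = 2.106 kg/m.
D = 100²/(4π × 360 × 2.106²) = 0.498 m²/day.

0.498 m²/day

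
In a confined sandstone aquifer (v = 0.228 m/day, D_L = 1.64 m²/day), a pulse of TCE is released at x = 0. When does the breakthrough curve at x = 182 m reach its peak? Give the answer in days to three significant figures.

For the 1D instantaneous-source solution, setting ∂C/∂t = 0 at fixed x gives v²t² + 2Dt − x² = 0, so t = (√(D² + v²x²) − D)/v².
√(D² + v²x²) = √(1.64² + 0.228² × 182²) = 41.53; v² = 0.051984.
t = (41.53 − 1.64)/0.051984 = 767 days (vs. the pure-advection estimate x/v = 798 d).

767 days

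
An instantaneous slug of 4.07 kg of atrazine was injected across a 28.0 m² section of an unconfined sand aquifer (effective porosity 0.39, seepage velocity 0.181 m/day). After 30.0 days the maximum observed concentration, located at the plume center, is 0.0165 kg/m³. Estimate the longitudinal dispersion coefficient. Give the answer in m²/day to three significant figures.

At the plume center C_max = M/(n_e·A·√(4πDt)), so D = M²/(4πt·(n_e·A·C_max)²).
n_e·A·C_max = 0.39 × 28.0 × 0.0165 = 0.1802 kg/m.
D = 4.07²/(4π × 30.0 × 0.1802²) = 1.35 m²/day.

1.35 m²/day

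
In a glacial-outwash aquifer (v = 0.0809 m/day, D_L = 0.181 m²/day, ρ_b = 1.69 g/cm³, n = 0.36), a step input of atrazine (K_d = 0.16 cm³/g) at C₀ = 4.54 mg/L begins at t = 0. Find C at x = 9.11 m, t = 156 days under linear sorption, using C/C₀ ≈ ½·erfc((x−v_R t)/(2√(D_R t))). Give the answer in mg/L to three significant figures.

Retardation factor R = 1 + ρ_b·K_d/n = 1 + 1.69 × 0.16/0.36 = 1.751.
Sorption retards both mechanisms: v_R = v/R = 0.04620 m/day, D_R = D/R = 0.1034 m²/day.
v_R·t = 0.04620 × 156 = 7.2072 m; 2√(D_R t) = 8.033 m; argument = (9.11 − 7.2072)/8.033 = 0.2369.
C = C₀ × ½·erfc(0.2369) = 4.54 × 0.3688 = 1.67 mg/L.

1.67 mg/L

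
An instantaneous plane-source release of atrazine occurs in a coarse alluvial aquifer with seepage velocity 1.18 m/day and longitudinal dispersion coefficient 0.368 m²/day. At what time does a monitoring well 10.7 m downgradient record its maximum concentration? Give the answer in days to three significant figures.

8.81 days

For the 1D instantaneous-source solution, setting ∂C/∂t = 0 at fixed x gives v²t² + 2Dt − x² = 0, so t = (√(D² + v²x²) − D)/v².
√(D² + v²x²) = √(0.368² + 1.18² × 10.7²) = 12.63; v² = 1.3924.
t = (12.63 − 0.368)/1.3924 = 8.81 days (vs. the pure-advection estimate x/v = 9.07 d).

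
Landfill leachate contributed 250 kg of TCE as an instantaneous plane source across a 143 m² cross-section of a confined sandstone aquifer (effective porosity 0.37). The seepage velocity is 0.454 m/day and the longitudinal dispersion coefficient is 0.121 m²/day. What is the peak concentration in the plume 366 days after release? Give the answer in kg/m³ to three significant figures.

The peak of an instantaneous 1D plume sits at x = vt; there the Gaussian factor is 1 and C_max = M/(n_e·A·√(4πDt)), where n_e·A is the pore area the mass is dissolved in.
√(4πDt) = √(4π × 0.121 × 366) = 23.59 m, so C_max = 250/(0.37 × 143 × 23.59) = 0.200 kg/m³.

0.200 kg/m³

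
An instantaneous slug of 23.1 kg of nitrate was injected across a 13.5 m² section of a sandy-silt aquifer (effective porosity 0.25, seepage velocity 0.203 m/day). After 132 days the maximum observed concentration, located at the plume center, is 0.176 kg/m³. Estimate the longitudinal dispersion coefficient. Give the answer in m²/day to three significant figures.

At the plume center C_max = M/(n_e·A·√(4πDt)), so D = M²/(4πt·(n_e·A·C_max)²).
n_e·A·C_max = 0.25 × 13.5 × 0.176 = 0.5940 kg/m.
D = 23.1²/(4π × 132 × 0.5940²) = 0.912 m²/day.

0.912 m²/day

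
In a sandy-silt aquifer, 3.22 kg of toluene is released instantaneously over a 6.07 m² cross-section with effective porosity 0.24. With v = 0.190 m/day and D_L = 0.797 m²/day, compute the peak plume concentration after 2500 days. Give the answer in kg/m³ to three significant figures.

0.0140 kg/m³

The peak of an instantaneous 1D plume sits at x = vt; there the Gaussian factor is 1 and C_max = M/(n_e·A·√(4πDt)), where n_e·A is the pore area the mass is dissolved in.
√(4πDt) = √(4π × 0.797 × 2500) = 158.2 m, so C_max = 3.22/(0.24 × 6.07 × 158.2) = 0.0140 kg/m³.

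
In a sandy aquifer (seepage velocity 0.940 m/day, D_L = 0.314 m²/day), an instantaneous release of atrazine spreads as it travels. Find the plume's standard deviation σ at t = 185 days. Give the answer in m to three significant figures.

10.8 m

Dispersive spreading gives a Gaussian with σ² = 2Dt; advection only shifts the center.
σ = √(2 × 0.314 × 185) = 10.8 m.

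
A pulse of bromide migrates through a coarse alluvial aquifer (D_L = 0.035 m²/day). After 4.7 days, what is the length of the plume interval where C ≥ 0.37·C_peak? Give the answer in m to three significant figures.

1.62 m

The plume is Gaussian with σ = √(2Dt) = √(2 × 0.035 × 4.7) = 0.5736 m.
C/C_peak = exp(−Δx²/(2σ²)) = 0.37 ⇒ Δx = σ·√(−2 ln 0.37) = 0.5736 × 1.410 = 0.8088 m.
Width = 2Δx = 1.62 m.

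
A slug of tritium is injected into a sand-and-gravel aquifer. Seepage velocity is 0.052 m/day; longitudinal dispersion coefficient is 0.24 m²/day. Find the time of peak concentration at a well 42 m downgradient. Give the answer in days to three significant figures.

724 days

For the 1D instantaneous-source solution, setting ∂C/∂t = 0 at fixed x gives v²t² + 2Dt − x² = 0, so t = (√(D² + v²x²) − D)/v².
√(D² + v²x²) = √(0.24² + 0.052² × 42²) = 2.197; v² = 0.002704.
t = (2.197 − 0.24)/0.002704 = 724 days (vs. the pure-advection estimate x/v = 808 d).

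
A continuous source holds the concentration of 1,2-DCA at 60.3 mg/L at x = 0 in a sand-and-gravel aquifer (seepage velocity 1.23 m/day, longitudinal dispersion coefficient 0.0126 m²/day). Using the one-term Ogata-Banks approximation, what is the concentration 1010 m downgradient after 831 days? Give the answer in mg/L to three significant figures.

60.1 mg/L

For a continuous step input, C/C₀ ≈ ½·erfc((x−vt)/(2√(Dt))).
vt = 1.23 × 831 = 1022.13 m and 2√(Dt) = 2√(0.0126 × 831) = 6.472 m.
Argument (x−vt)/(2√(Dt)) = (1010 − 1022.13)/6.472 = -1.874; ½·erfc(-1.874) = 0.9960.
C = 60.3 × 0.9960 = 60.1 mg/L.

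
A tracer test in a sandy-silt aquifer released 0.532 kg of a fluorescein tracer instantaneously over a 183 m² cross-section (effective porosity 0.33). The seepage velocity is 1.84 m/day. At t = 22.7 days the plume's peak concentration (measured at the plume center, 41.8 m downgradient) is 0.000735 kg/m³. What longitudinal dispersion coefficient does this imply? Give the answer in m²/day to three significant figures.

0.504 m²/day

At the plume center C_max = M/(n_e·A·√(4πDt)), so D = M²/(4πt·(n_e·A·C_max)²).
n_e·A·C_max = 0.33 × 183 × 0.000735 = 0.04439 kg/m.
D = 0.532²/(4π × 22.7 × 0.04439²) = 0.504 m²/day.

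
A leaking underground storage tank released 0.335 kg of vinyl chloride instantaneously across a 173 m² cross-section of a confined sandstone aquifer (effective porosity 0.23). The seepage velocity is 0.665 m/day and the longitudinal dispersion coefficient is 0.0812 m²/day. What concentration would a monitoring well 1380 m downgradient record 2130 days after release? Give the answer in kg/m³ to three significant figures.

For an instantaneous plane source, C(x,t) = M/(n_e·A·√(4πDt)) · exp(−(x−vt)²/(4Dt)), with n_e·A the pore (flow) area.
Plume center vt = 0.665 × 2130 = 1416.45 m, so the well at 1380 m is 36.45 m upgradient of the peak.
√(4πDt) = 46.62 m, giving peak height M/(n_e·A·√(4πDt)) = 0.335/(0.23 × 173 × 46.62) = 0.0001806 kg/m³.
(x−vt)²/(4Dt) = (-36.45)²/(4 × 0.0812 × 2130) = 1.920; exp(−1.920) = 0.1466.
C = 0.0001806 × 0.1466 = 2.65e-05 kg/m³.

2.65e-05 kg/m³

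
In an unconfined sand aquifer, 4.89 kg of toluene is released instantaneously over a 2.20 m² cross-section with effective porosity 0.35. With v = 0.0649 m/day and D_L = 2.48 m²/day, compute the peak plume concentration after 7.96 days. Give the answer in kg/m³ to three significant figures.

0.403 kg/m³

The peak of an instantaneous 1D plume sits at x = vt; there the Gaussian factor is 1 and C_max = M/(n_e·A·√(4πDt)), where n_e·A is the pore area the mass is dissolved in.
√(4πDt) = √(4π × 2.48 × 7.96) = 15.75 m, so C_max = 4.89/(0.35 × 2.20 × 15.75) = 0.403 kg/m³.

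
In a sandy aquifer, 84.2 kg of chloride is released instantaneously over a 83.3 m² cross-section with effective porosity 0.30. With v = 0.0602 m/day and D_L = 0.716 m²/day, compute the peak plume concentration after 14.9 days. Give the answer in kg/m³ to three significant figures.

0.291 kg/m³

The peak of an instantaneous 1D plume sits at x = vt; there the Gaussian factor is 1 and C_max = M/(n_e·A·√(4πDt)), where n_e·A is the pore area the mass is dissolved in.
√(4πDt) = √(4π × 0.716 × 14.9) = 11.58 m, so C_max = 84.2/(0.30 × 83.3 × 11.58) = 0.291 kg/m³.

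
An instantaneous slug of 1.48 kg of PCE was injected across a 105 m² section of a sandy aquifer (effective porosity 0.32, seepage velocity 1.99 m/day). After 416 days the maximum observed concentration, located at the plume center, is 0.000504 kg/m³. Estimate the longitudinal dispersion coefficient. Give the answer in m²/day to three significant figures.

1.46 m²/day

At the plume center C_max = M/(n_e·A·√(4πDt)), so D = M²/(4πt·(n_e·A·C_max)²).
n_e·A·C_max = 0.32 × 105 × 0.000504 = 0.01693 kg/m.
D = 1.48²/(4π × 416 × 0.01693²) = 1.46 m²/day.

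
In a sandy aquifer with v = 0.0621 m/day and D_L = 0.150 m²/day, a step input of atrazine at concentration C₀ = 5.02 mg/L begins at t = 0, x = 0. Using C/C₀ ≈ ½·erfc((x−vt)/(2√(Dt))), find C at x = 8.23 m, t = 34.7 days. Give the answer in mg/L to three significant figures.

0.150 mg/L

For a continuous step input, C/C₀ ≈ ½·erfc((x−vt)/(2√(Dt))).
vt = 0.0621 × 34.7 = 2.15487 m and 2√(Dt) = 2√(0.150 × 34.7) = 4.563 m.
Argument (x−vt)/(2√(Dt)) = (8.23 − 2.15487)/4.563 = 1.331; ½·erfc(1.331) = 0.02990.
C = 5.02 × 0.02990 = 0.150 mg/L.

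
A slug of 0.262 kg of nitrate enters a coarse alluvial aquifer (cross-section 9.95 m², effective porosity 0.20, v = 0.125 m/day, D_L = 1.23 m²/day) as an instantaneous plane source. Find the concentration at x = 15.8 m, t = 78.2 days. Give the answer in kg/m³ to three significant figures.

0.00345 kg/m³

For an instantaneous plane source, C(x,t) = M/(n_e·A·√(4πDt)) · exp(−(x−vt)²/(4Dt)), with n_e·A the pore (flow) area.
Plume center vt = 0.125 × 78.2 = 9.775 m, so the well at 15.8 m is 6.025 m downgradient of the peak.
√(4πDt) = 34.77 m, giving peak height M/(n_e·A·√(4πDt)) = 0.262/(0.20 × 9.95 × 34.77) = 0.003787 kg/m³.
(x−vt)²/(4Dt) = (6.025)²/(4 × 1.23 × 78.2) = 0.09435; exp(−0.09435) = 0.9100.
C = 0.003787 × 0.9100 = 0.00345 kg/m³.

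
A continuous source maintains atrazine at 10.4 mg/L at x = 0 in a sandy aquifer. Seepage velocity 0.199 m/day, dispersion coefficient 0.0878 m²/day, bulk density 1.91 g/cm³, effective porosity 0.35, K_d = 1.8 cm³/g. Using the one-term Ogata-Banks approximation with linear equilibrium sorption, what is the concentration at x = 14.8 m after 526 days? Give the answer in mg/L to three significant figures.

0.412 mg/L

Retardation factor R = 1 + ρ_b·K_d/n = 1 + 1.91 × 1.8/0.35 = 10.82.
Sorption retards both mechanisms: v_R = v/R = 0.01839 m/day, D_R = D/R = 0.008115 m²/day.
v_R·t = 0.01839 × 526 = 9.67314 m; 2√(D_R t) = 4.132 m; argument = (14.8 − 9.67314)/4.132 = 1.241.
C = C₀ × ½·erfc(1.241) = 10.4 × 0.03963 = 0.412 mg/L.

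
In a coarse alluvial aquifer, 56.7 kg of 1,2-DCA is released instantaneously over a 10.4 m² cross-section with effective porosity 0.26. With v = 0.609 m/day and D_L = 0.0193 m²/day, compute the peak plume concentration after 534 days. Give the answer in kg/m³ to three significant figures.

1.84 kg/m³

The peak of an instantaneous 1D plume sits at x = vt; there the Gaussian factor is 1 and C_max = M/(n_e·A·√(4πDt)), where n_e·A is the pore area the mass is dissolved in.
√(4πDt) = √(4π × 0.0193 × 534) = 11.38 m, so C_max = 56.7/(0.26 × 10.4 × 11.38) = 1.84 kg/m³.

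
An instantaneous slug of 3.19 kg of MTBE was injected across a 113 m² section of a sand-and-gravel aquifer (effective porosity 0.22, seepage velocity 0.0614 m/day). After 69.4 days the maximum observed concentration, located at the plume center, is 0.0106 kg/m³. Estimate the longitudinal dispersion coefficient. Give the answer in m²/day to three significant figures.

0.168 m²/day

At the plume center C_max = M/(n_e·A·√(4πDt)), so D = M²/(4πt·(n_e·A·C_max)²).
n_e·A·C_max = 0.22 × 113 × 0.0106 = 0.2635 kg/m.
D = 3.19²/(4π × 69.4 × 0.2635²) = 0.168 m²/day.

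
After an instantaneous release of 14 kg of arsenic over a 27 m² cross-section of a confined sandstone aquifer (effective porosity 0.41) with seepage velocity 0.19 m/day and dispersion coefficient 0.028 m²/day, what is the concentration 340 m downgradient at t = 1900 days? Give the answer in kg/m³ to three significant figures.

0.00616 kg/m³

For an instantaneous plane source, C(x,t) = M/(n_e·A·√(4πDt)) · exp(−(x−vt)²/(4Dt)), with n_e·A the pore (flow) area.
Plume center vt = 0.19 × 1900 = 361 m, so the well at 340 m is 21 m upgradient of the peak.
√(4πDt) = 25.86 m, giving peak height M/(n_e·A·√(4πDt)) = 14/(0.41 × 27 × 25.86) = 0.04890 kg/m³.
(x−vt)²/(4Dt) = (-21)²/(4 × 0.028 × 1900) = 2.072; exp(−2.072) = 0.1259.
C = 0.04890 × 0.1259 = 0.00616 kg/m³.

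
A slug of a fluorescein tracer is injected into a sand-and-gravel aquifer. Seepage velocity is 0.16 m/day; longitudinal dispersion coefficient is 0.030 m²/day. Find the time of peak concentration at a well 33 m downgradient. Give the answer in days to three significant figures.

For the 1D instantaneous-source solution, setting ∂C/∂t = 0 at fixed x gives v²t² + 2Dt − x² = 0, so t = (√(D² + v²x²) − D)/v².
√(D² + v²x²) = √(0.030² + 0.16² × 33²) = 5.280; v² = 0.0256.
t = (5.280 − 0.030)/0.0256 = 205 days (vs. the pure-advection estimate x/v = 206 d).

205 days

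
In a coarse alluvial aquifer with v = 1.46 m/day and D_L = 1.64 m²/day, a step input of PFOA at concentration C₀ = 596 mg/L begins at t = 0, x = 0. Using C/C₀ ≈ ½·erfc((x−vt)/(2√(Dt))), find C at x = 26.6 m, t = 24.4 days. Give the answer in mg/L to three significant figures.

For a continuous step input, C/C₀ ≈ ½·erfc((x−vt)/(2√(Dt))).
vt = 1.46 × 24.4 = 35.624 m and 2√(Dt) = 2√(1.64 × 24.4) = 12.65 m.
Argument (x−vt)/(2√(Dt)) = (26.6 − 35.624)/12.65 = -0.7134; ½·erfc(-0.7134) = 0.8435.
C = 596 × 0.8435 = 503 mg/L.

503 mg/L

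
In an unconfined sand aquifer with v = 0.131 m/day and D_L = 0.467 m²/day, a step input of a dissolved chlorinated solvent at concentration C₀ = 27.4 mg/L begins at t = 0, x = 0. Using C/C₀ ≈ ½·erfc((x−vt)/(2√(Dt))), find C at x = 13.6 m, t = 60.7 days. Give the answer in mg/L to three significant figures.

For a continuous step input, C/C₀ ≈ ½·erfc((x−vt)/(2√(Dt))).
vt = 0.131 × 60.7 = 7.9517 m and 2√(Dt) = 2√(0.467 × 60.7) = 10.65 m.
Argument (x−vt)/(2√(Dt)) = (13.6 − 7.9517)/10.65 = 0.5304; ½·erfc(0.5304) = 0.2266.
C = 27.4 × 0.2266 = 6.21 mg/L.

6.21 mg/L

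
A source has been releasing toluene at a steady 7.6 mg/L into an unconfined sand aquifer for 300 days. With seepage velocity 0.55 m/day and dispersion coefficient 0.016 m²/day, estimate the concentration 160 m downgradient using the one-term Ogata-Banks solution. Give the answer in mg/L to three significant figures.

7.19 mg/L

For a continuous step input, C/C₀ ≈ ½·erfc((x−vt)/(2√(Dt))).
vt = 0.55 × 300 = 165 m and 2√(Dt) = 2√(0.016 × 300) = 4.382 m.
Argument (x−vt)/(2√(Dt)) = (160 − 165)/4.382 = -1.141; ½·erfc(-1.141) = 0.9467.
C = 7.6 × 0.9467 = 7.19 mg/L.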